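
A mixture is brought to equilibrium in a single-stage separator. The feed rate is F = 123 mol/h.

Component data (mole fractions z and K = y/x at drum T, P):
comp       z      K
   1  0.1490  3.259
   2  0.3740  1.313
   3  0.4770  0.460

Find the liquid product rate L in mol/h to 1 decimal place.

Material balance + equilibrium reduce to Σ zᵢ(Kᵢ−1)/(1+β(Kᵢ−1)) = 0.
Feasibility: ΣzᵢKᵢ = 1.1961, Σzᵢ/Kᵢ = 1.3675 — both > 1, two phases present.
Newton–Raphson from β = 0.5:
  β = 0.5000: g = -0.09357, g' = -0.4561 → β = 0.2948
  β = 0.2948: g = 0.00284, g' = -0.5014 → β = 0.3005
Converged at β = 0.3005.
Then V = β·F = 0.3005·123 = 37.0 mol/h and L = F − V = 86.0 mol/h.

L = 86.0 mol/h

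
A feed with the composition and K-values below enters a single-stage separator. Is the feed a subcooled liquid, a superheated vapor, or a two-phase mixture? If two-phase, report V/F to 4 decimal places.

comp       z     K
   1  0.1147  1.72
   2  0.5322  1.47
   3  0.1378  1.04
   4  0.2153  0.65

ΣzᵢKᵢ = 1.2629; Σzᵢ/Kᵢ = 0.8925.
Since Σzᵢ/Kᵢ < 1 the mixture is above its dew point — single vapor phase.

superheated vapor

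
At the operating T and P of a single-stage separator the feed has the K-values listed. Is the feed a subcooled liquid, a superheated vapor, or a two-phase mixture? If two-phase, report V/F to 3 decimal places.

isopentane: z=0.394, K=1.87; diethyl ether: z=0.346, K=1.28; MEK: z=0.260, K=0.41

ΣzᵢKᵢ = 1.286; Σzᵢ/Kᵢ = 1.115.
Both exceed 1, so a two-phase solution exists.
Let ψ = V/F and solve Σ zᵢ(Kᵢ−1)/(1+ψ(Kᵢ−1)) = 0.
Newton–Raphson from ψ = 0.6:
  ψ = 0.600: g = 0.0707, g' = -0.365 → ψ = 0.793
  ψ = 0.793: g = -0.0064, g' = -0.442 → ψ = 0.779
Converged at ψ = 0.779.

two-phase, V/F = 0.779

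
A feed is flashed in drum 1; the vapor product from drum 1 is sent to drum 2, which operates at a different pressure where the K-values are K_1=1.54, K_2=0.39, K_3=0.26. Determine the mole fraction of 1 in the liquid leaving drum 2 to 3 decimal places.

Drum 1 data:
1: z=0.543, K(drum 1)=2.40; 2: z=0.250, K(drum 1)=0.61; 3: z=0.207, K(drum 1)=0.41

Drum 1:
Iterate (Newton) starting at ψ₁ = 0.69:
  ψ₁ = 0.690: g = 0.0473, g' = -0.552 → ψ₁ = 0.776
  ψ₁ = 0.776: g = -0.0006, g' = -0.568 → ψ₁ = 0.775
Converged at ψ₁ = 0.775.
Drum-1 compositions:
  1: x = 0.260, y = 0.625
  2: x = 0.358, y = 0.219
  3: x = 0.381, y = 0.156
Drum-2 feed = drum-1 vapor: z₂ = (0.6251, 0.2185, 0.1563).
Drum 2:
Let ψ₂ = V/F and solve Σ zᵢ(Kᵢ−1)/(1+ψ₂(Kᵢ−1)) = 0.
Check two-phase: ΣzᵢKᵢ = 1.089 > 1 and Σzᵢ/Kᵢ = 1.568 > 1, so g(0) = 0.089 > 0 and g(1) = -0.568 < 0.
Newton iteration, ψ₂⁰ = 0.63:
  ψ₂ = 0.630: g = -0.1813, g' = -0.616 → ψ₂ = 0.336
  ψ₂ = 0.336: g = -0.0358, g' = -0.411 → ψ₂ = 0.249
  ψ₂ = 0.249: g = -0.0013, g' = -0.383 → ψ₂ = 0.245
Converged at ψ₂ = 0.245.
  1: x = 0.552, y = 0.850
  2: x = 0.257, y = 0.100
  3: x = 0.191, y = 0.050

x_1 (drum 2) = 0.552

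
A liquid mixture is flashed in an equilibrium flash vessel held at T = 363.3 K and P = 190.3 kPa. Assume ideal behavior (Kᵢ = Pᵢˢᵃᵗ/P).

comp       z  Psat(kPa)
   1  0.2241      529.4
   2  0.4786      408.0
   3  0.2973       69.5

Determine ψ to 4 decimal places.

Raoult's law: Kᵢ = Pᵢˢᵃᵗ/P = Pᵢˢᵃᵗ/190.3.
  K_1 = 529.4/190.3 = 2.781923, K_2 = 408.0/190.3 = 2.143983, K_3 = 69.5/190.3 = 0.365213
Rachford–Rice: g(ψ) = Σ zᵢ(Kᵢ−1)/(1+ψ(Kᵢ−1)) = 0.
Check two-phase: ΣzᵢKᵢ = 1.7581 > 1 and Σzᵢ/Kᵢ = 1.1178 > 1, so g(0) = 0.7581 > 0 and g(1) = -0.1178 < 0.
Newton–Raphson from ψ = 0.5:
  ψ = 0.5000: g = 0.28300, g' = -0.7096 → ψ = 0.8988
  ψ = 0.8988: g = -0.01603, g' = -0.9070 → ψ = 0.8812
  ψ = 0.8812: g = -0.00024, g' = -0.8800 → ψ = 0.8809
Converged at ψ = 0.8809.

ψ = 0.8809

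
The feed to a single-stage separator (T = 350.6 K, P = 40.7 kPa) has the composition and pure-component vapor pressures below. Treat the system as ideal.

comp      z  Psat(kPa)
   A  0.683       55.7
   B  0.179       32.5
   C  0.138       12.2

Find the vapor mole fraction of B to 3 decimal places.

y_B = 0.162

Raoult's law: Kᵢ = Pᵢˢᵃᵗ/P = Pᵢˢᵃᵗ/40.7.
  K_A = 55.7/40.7 = 1.36855, K_B = 32.5/40.7 = 0.79853, K_C = 12.2/40.7 = 0.29975
Newton iteration, β⁰ = 0.4:
  β = 0.400: g = 0.0459, g' = -0.210 → β = 0.619
  β = 0.619: g = -0.0068, g' = -0.282 → β = 0.595
  β = 0.595: g = -0.0001, g' = -0.271 → β = 0.594
Converged at β = 0.594.
Compositions from xᵢ = zᵢ/(1+β(Kᵢ−1)), yᵢ = Kᵢxᵢ:
  A: x = 0.560, y = 0.767
  B: x = 0.203, y = 0.162
  C: x = 0.236, y = 0.071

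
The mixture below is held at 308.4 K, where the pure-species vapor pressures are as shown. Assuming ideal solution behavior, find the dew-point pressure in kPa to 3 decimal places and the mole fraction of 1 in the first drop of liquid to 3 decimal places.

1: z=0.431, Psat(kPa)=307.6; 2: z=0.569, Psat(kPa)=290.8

At the dew point ψ → 1, so Σzᵢ/Kᵢ = 1 with Kᵢ = Pᵢˢᵃᵗ/P ⇒ 1/P = Σzᵢ/Pᵢˢᵃᵗ.
1/P = 0.431/307.6 + 0.569/290.8 = 0.003358 ⇒ P = 297.810 kPa
xᵢ = zᵢP/Pᵢˢᵃᵗ ⇒ x_1 = 0.431·297.810/307.6 = 0.417

Pdew = 297.810 kPa, x_1 = 0.417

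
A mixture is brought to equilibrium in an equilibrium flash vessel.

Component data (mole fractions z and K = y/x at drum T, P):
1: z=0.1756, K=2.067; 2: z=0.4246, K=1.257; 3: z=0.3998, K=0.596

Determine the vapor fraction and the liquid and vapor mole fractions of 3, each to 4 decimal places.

Rachford–Rice: g(ψ) = Σ zᵢ(Kᵢ−1)/(1+ψ(Kᵢ−1)) = 0.
Feasibility: ΣzᵢKᵢ = 1.1350, Σzᵢ/Kᵢ = 1.0935 — both > 1, two phases present.
Newton–Raphson from ψ = 0.5:
  ψ = 0.5000: g = 0.01647, g' = -0.2095 → ψ = 0.5786
  ψ = 0.5786: g = 0.00004, g' = -0.2088 → ψ = 0.5788
Converged at ψ = 0.5788.
Compositions from xᵢ = zᵢ/(1+ψ(Kᵢ−1)), yᵢ = Kᵢxᵢ:
  1: x = 0.1086, y = 0.2244
  2: x = 0.3696, y = 0.4646
  3: x = 0.5218, y = 0.3110

ψ = 0.5788, x_3 = 0.5218, y_3 = 0.3110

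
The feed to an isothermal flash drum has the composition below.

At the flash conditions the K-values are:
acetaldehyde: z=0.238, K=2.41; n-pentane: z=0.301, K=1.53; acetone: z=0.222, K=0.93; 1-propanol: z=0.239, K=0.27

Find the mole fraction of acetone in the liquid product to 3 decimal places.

Rachford–Rice: g(ψ) = Σ zᵢ(Kᵢ−1)/(1+ψ(Kᵢ−1)) = 0.
g(0) = ΣzᵢKᵢ − 1 = 0.305 and g(1) = 1 − Σzᵢ/Kᵢ = -0.419, so a root lies in (0, 1).
Newton–Raphson from ψ = 0.59:
  ψ = 0.590: g = -0.0180, g' = -0.584 → ψ = 0.559
Converged at ψ = 0.559.
Compositions from xᵢ = zᵢ/(1+ψ(Kᵢ−1)), yᵢ = Kᵢxᵢ:
  acetaldehyde: x = 0.133, y = 0.321
  n-pentane: x = 0.232, y = 0.355
  acetone: x = 0.231, y = 0.215
  1-propanol: x = 0.404, y = 0.109

x_acetone = 0.231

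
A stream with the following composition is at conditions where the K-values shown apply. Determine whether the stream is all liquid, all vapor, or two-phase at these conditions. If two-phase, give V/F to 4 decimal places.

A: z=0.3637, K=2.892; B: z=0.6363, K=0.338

two-phase, V/F = 0.2131

ΣzᵢKᵢ = 1.2669; Σzᵢ/Kᵢ = 2.0083.
Both exceed 1, so a two-phase solution exists.
Material balance + equilibrium reduce to Σ zᵢ(Kᵢ−1)/(1+ψ(Kᵢ−1)) = 0.
Newton–Raphson from ψ = 0.69:
  ψ = 0.6900: g = -0.47696, g' = -1.1899 → ψ = 0.2892
  ψ = 0.2892: g = -0.07618, g' = -0.9705 → ψ = 0.2107
  ψ = 0.2107: g = 0.00251, g' = -1.0422 → ψ = 0.2131
Converged at ψ = 0.2131.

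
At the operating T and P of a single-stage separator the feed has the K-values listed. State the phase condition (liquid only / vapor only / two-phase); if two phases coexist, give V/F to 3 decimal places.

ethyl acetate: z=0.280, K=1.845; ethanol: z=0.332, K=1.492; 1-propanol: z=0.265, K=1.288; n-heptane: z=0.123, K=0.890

ΣzᵢKᵢ = 1.463; Σzᵢ/Kᵢ = 0.718.
Since Σzᵢ/Kᵢ < 1 the mixture is above its dew point — single vapor phase.

vapor only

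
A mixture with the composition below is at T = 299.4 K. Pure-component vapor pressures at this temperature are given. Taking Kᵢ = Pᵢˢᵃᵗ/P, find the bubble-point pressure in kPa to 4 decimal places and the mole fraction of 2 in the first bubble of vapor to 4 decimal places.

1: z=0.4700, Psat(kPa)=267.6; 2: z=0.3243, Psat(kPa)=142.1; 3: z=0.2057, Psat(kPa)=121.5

Pbub = 196.8476 kPa, y_2 = 0.2341

At the bubble point ψ → 0, so ΣzᵢKᵢ = 1 with Kᵢ = Pᵢˢᵃᵗ/P ⇒ P = ΣzᵢPᵢˢᵃᵗ.
P = 0.4700·267.6 + 0.3243·142.1 + 0.2057·121.5 = 196.8476 kPa
yᵢ = zᵢPᵢˢᵃᵗ/P ⇒ y_2 = 0.3243·142.1/196.8476 = 0.2341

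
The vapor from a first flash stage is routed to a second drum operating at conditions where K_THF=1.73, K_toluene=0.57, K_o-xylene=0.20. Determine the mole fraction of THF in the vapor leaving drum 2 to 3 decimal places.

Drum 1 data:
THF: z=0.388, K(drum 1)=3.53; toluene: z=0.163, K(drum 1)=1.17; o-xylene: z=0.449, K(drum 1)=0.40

Drum 1:
Iterate (Newton) starting at ψ₁ = 0.5:
  ψ₁ = 0.500: g = 0.0741, g' = -0.818 → ψ₁ = 0.591
  ψ₁ = 0.591: g = 0.0015, g' = -0.791 → ψ₁ = 0.592
Converged at ψ₁ = 0.592.
Drum-1 compositions:
  THF: x = 0.155, y = 0.548
  toluene: x = 0.148, y = 0.173
  o-xylene: x = 0.697, y = 0.279
Drum-2 feed = drum-1 vapor: z₂ = (0.5481, 0.1733, 0.2787).
Drum 2:
Iterate (Newton) starting at ψ₂ = 0.5:
  ψ₂ = 0.500: g = -0.1733, g' = -0.704 → ψ₂ = 0.254
  ψ₂ = 0.254: g = -0.0258, g' = -0.529 → ψ₂ = 0.205
  ψ₂ = 0.205: g = -0.0004, g' = -0.515 → ψ₂ = 0.204
Converged at ψ₂ = 0.204.
  THF: x = 0.477, y = 0.825
  toluene: x = 0.190, y = 0.108
  o-xylene: x = 0.333, y = 0.067

y_THF (drum 2) = 0.825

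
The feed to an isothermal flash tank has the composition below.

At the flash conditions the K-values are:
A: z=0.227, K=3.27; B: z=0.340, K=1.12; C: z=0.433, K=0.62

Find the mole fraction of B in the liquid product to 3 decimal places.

Rachford–Rice: g(ψ) = Σ zᵢ(Kᵢ−1)/(1+ψ(Kᵢ−1)) = 0.
Feasibility: ΣzᵢKᵢ = 1.392, Σzᵢ/Kᵢ = 1.071 — both > 1, two phases present.
Newton iteration, ψ⁰ = 0.5:
  ψ = 0.500: g = 0.0767, g' = -0.356 → ψ = 0.715
  ψ = 0.715: g = 0.0080, g' = -0.292 → ψ = 0.743
Converged at ψ = 0.743.
Compositions from xᵢ = zᵢ/(1+ψ(Kᵢ−1)), yᵢ = Kᵢxᵢ:
  A: x = 0.084, y = 0.276
  B: x = 0.312, y = 0.350
  C: x = 0.603, y = 0.374

x_B = 0.312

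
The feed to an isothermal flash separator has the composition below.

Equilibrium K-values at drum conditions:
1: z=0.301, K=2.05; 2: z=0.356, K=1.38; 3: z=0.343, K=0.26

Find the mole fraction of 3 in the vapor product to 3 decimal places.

y_3 = 0.122

Material balance + equilibrium reduce to Σ zᵢ(Kᵢ−1)/(1+V/F(Kᵢ−1)) = 0.
Feasibility: ΣzᵢKᵢ = 1.198, Σzᵢ/Kᵢ = 1.724 — both > 1, two phases present.
Newton–Raphson from V/F = 0.51:
  V/F = 0.510: g = -0.0885, g' = -0.661 → V/F = 0.376
  V/F = 0.376: g = -0.0068, g' = -0.571 → V/F = 0.364
Converged at V/F = 0.364.
Compositions from xᵢ = zᵢ/(1+V/F(Kᵢ−1)), yᵢ = Kᵢxᵢ:
  1: x = 0.218, y = 0.446
  2: x = 0.313, y = 0.432
  3: x = 0.470, y = 0.122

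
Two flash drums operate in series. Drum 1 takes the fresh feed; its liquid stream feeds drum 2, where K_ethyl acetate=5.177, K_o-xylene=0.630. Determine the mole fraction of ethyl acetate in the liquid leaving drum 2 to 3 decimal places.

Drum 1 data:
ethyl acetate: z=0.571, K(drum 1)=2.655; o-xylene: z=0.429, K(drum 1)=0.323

x_ethyl acetate (drum 2) = 0.081

Drum 1:
Let ψ₁ = V/F and solve Σ zᵢ(Kᵢ−1)/(1+ψ₁(Kᵢ−1)) = 0.
Check two-phase: ΣzᵢKᵢ = 1.655 > 1 and Σzᵢ/Kᵢ = 1.543 > 1, so g(0) = 0.655 > 0 and g(1) = -0.543 < 0.
Binary case is linear: z₁(K₁−1)(1+ψ₁(K₂−1)) + z₂(K₂−1)(1+ψ₁(K₁−1)) = 0
⇒ ψ₁ = [z₁(K₁−1)+z₂(K₂−1)] / [−(K₁−1)(K₂−1)] = 0.6546/1.1204 = 0.584
Drum-1 compositions:
  ethyl acetate: x = 0.290, y = 0.771
  o-xylene: x = 0.710, y = 0.229
Drum-2 feed = drum-1 liquid: z₂ = (0.2903, 0.7097).
Drum 2:
Let ψ₂ = V/F and solve Σ zᵢ(Kᵢ−1)/(1+ψ₂(Kᵢ−1)) = 0.
Feasibility: ΣzᵢKᵢ = 1.950, Σzᵢ/Kᵢ = 1.183 — both > 1, two phases present.
Binary case is linear: z₁(K₁−1)(1+ψ₂(K₂−1)) + z₂(K₂−1)(1+ψ₂(K₁−1)) = 0
⇒ ψ₂ = [z₁(K₁−1)+z₂(K₂−1)] / [−(K₁−1)(K₂−1)] = 0.9500/1.5455 = 0.615
  ethyl acetate: x = 0.081, y = 0.421
  o-xylene: x = 0.919, y = 0.579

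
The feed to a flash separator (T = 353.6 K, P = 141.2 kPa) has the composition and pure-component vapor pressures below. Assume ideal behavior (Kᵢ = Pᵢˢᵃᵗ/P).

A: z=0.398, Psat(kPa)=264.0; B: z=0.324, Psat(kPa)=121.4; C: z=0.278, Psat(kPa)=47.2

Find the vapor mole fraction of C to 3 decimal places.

y_C = 0.115

Raoult's law: Kᵢ = Pᵢˢᵃᵗ/P = Pᵢˢᵃᵗ/141.2.
  K_A = 264.0/141.2 = 1.86969, K_B = 121.4/141.2 = 0.85977, K_C = 47.2/141.2 = 0.33428
Iterate (Newton) starting at ψ = 0.5:
  ψ = 0.500: g = -0.0850, g' = -0.430 → ψ = 0.302
  ψ = 0.302: g = -0.0051, g' = -0.389 → ψ = 0.289
Converged at ψ = 0.289.
Compositions from xᵢ = zᵢ/(1+ψ(Kᵢ−1)), yᵢ = Kᵢxᵢ:
  A: x = 0.318, y = 0.595
  B: x = 0.338, y = 0.290
  C: x = 0.344, y = 0.115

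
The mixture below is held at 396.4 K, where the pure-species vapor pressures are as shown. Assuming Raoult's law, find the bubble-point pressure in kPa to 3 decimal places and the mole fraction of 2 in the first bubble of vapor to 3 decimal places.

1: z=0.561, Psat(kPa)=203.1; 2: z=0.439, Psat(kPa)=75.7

Pbub = 147.171 kPa, y_2 = 0.226

At the bubble point ψ → 0, so ΣzᵢKᵢ = 1 with Kᵢ = Pᵢˢᵃᵗ/P ⇒ P = ΣzᵢPᵢˢᵃᵗ.
P = 0.561·203.1 + 0.439·75.7 = 147.171 kPa
yᵢ = zᵢPᵢˢᵃᵗ/P ⇒ y_2 = 0.439·75.7/147.171 = 0.226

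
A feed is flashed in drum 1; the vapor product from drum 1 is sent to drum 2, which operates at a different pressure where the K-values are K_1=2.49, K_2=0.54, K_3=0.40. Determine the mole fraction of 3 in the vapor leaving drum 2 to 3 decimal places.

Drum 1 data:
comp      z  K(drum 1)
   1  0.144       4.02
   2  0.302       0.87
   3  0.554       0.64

y_3 (drum 2) = 0.174

Drum 1:
Rachford–Rice: g(ψ₁) = Σ zᵢ(Kᵢ−1)/(1+ψ₁(Kᵢ−1)) = 0.
Feasibility: ΣzᵢKᵢ = 1.196, Σzᵢ/Kᵢ = 1.249 — both > 1, two phases present.
Newton–Raphson from ψ₁ = 0.37:
  ψ₁ = 0.370: g = -0.0659, g' = -0.394 → ψ₁ = 0.203
  ψ₁ = 0.203: g = 0.0143, g' = -0.594 → ψ₁ = 0.227
  ψ₁ = 0.227: g = 0.0005, g' = -0.553 → ψ₁ = 0.228
Converged at ψ₁ = 0.228.
Drum-1 compositions:
  1: x = 0.085, y = 0.343
  2: x = 0.311, y = 0.271
  3: x = 0.603, y = 0.386
Drum-2 feed = drum-1 vapor: z₂ = (0.3430, 0.2708, 0.3862).
Drum 2:
Iterate (Newton) starting at ψ₂ = 0.5:
  ψ₂ = 0.500: g = -0.1999, g' = -0.630 → ψ₂ = 0.183
  ψ₂ = 0.183: g = 0.0053, g' = -0.714 → ψ₂ = 0.190
Converged at ψ₂ = 0.190.
  1: x = 0.267, y = 0.665
  2: x = 0.297, y = 0.160
  3: x = 0.436, y = 0.174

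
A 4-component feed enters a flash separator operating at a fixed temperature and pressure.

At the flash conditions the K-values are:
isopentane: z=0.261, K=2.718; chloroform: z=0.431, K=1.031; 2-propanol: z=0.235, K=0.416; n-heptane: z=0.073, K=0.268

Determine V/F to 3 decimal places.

Iterate (Newton) starting at V/F = 0.57:
  V/F = 0.570: g = -0.0577, g' = -0.492 → V/F = 0.453
  V/F = 0.453: g = -0.0011, g' = -0.480 → V/F = 0.450
Converged at V/F = 0.450.

V/F = 0.450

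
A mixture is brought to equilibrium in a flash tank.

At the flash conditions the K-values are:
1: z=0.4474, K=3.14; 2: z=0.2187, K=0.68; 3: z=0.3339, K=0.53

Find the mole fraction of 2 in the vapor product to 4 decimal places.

Material balance + equilibrium reduce to Σ zᵢ(Kᵢ−1)/(1+β(Kᵢ−1)) = 0.
Check two-phase: ΣzᵢKᵢ = 1.7305 > 1 and Σzᵢ/Kᵢ = 1.0941 > 1, so g(0) = 0.7305 > 0 and g(1) = -0.0941 < 0.
Iterate (Newton) starting at β = 0.5:
  β = 0.5000: g = 0.17407, g' = -0.6359 → β = 0.7737
  β = 0.7737: g = 0.02088, g' = -0.5122 → β = 0.8145
  β = 0.8145: g = 0.00012, g' = -0.5069 → β = 0.8147
Converged at β = 0.8147.
Compositions from xᵢ = zᵢ/(1+β(Kᵢ−1)), yᵢ = Kᵢxᵢ:
  1: x = 0.1631, y = 0.5121
  2: x = 0.2958, y = 0.2012
  3: x = 0.5411, y = 0.2868

y_2 = 0.2012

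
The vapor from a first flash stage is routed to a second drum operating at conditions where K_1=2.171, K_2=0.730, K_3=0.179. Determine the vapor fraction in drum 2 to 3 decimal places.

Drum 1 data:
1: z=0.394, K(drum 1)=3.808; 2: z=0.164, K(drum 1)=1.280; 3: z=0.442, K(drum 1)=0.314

Drum 1:
Newton iteration, ψ₁⁰ = 0.5:
  ψ₁ = 0.500: g = 0.0390, g' = -1.029 → ψ₁ = 0.538
Converged at ψ₁ = 0.538.
Drum-1 compositions:
  1: x = 0.157, y = 0.598
  2: x = 0.143, y = 0.182
  3: x = 0.701, y = 0.220
Drum-2 feed = drum-1 vapor: z₂ = (0.5976, 0.1824, 0.2200).
Drum 2:
Material balance + equilibrium reduce to Σ zᵢ(Kᵢ−1)/(1+ψ₂(Kᵢ−1)) = 0.
Feasibility: ΣzᵢKᵢ = 1.470, Σzᵢ/Kᵢ = 1.754 — both > 1, two phases present.
Iterate (Newton) starting at ψ₂ = 0.41:
  ψ₂ = 0.410: g = 0.1452, g' = -0.728 → ψ₂ = 0.609
  ψ₂ = 0.609: g = -0.0121, g' = -0.892 → ψ₂ = 0.596
Converged at ψ₂ = 0.596.
  1: x = 0.352, y = 0.764
  2: x = 0.217, y = 0.159
  3: x = 0.431, y = 0.077

V/F (drum 2) = 0.596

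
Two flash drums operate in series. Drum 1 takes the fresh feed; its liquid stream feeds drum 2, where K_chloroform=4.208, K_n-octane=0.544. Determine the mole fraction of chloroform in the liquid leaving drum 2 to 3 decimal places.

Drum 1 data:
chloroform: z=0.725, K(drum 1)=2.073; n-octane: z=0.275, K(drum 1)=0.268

x_chloroform (drum 2) = 0.124

Drum 1:
Material balance + equilibrium reduce to Σ zᵢ(Kᵢ−1)/(1+ψ₁(Kᵢ−1)) = 0.
Feasibility: ΣzᵢKᵢ = 1.577, Σzᵢ/Kᵢ = 1.376 — both > 1, two phases present.
Binary case is linear: z₁(K₁−1)(1+ψ₁(K₂−1)) + z₂(K₂−1)(1+ψ₁(K₁−1)) = 0
⇒ ψ₁ = [z₁(K₁−1)+z₂(K₂−1)] / [−(K₁−1)(K₂−1)] = 0.5766/0.7854 = 0.734
Drum-1 compositions:
  chloroform: x = 0.406, y = 0.841
  n-octane: x = 0.594, y = 0.159
Drum-2 feed = drum-1 liquid: z₂ = (0.4055, 0.5945).
Drum 2:
Rachford–Rice: g(ψ₂) = Σ zᵢ(Kᵢ−1)/(1+ψ₂(Kᵢ−1)) = 0.
Feasibility: ΣzᵢKᵢ = 2.030, Σzᵢ/Kᵢ = 1.189 — both > 1, two phases present.
Binary case is linear: z₁(K₁−1)(1+ψ₂(K₂−1)) + z₂(K₂−1)(1+ψ₂(K₁−1)) = 0
⇒ ψ₂ = [z₁(K₁−1)+z₂(K₂−1)] / [−(K₁−1)(K₂−1)] = 1.0299/1.4628 = 0.704
  chloroform: x = 0.124, y = 0.524
  n-octane: x = 0.876, y = 0.476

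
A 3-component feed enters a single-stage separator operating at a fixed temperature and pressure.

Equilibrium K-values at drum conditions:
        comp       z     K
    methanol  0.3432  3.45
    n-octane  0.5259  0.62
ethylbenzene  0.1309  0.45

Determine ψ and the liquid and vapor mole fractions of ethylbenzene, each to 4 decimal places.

ψ = 0.5540, x_ethylbenzene = 0.1883, y_ethylbenzene = 0.0847

Let ψ = V/F and solve Σ zᵢ(Kᵢ−1)/(1+ψ(Kᵢ−1)) = 0.
g(0) = ΣzᵢKᵢ − 1 = 0.5690 and g(1) = 1 − Σzᵢ/Kᵢ = -0.2386, so a root lies in (0, 1).
Iterate (Newton) starting at ψ = 0.42:
  ψ = 0.4200: g = 0.08300, g' = -0.6749 → ψ = 0.5430
  ψ = 0.5430: g = 0.00638, g' = -0.5804 → ψ = 0.5540
Converged at ψ = 0.5540.
Compositions from xᵢ = zᵢ/(1+ψ(Kᵢ−1)), yᵢ = Kᵢxᵢ:
  methanol: x = 0.1456, y = 0.5023
  n-octane: x = 0.6661, y = 0.4130
  ethylbenzene: x = 0.1883, y = 0.0847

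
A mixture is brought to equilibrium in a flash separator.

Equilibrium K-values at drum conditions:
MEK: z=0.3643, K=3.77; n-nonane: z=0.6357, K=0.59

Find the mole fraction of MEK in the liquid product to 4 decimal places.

Binary case is linear: z₁(K₁−1)(1+ψ(K₂−1)) + z₂(K₂−1)(1+ψ(K₁−1)) = 0
⇒ ψ = [z₁(K₁−1)+z₂(K₂−1)] / [−(K₁−1)(K₂−1)] = 0.74847/1.13570 = 0.6590
Compositions from xᵢ = zᵢ/(1+ψ(Kᵢ−1)), yᵢ = Kᵢxᵢ:
  MEK: x = 0.1289, y = 0.4861
  n-nonane: x = 0.8711, y = 0.5139

x_MEK = 0.1289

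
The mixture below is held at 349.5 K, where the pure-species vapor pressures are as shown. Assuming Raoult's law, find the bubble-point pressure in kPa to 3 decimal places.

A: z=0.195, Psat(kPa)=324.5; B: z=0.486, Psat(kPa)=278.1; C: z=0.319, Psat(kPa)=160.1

At the bubble point ψ → 0, so ΣzᵢKᵢ = 1 with Kᵢ = Pᵢˢᵃᵗ/P ⇒ P = ΣzᵢPᵢˢᵃᵗ.
P = 0.195·324.5 + 0.486·278.1 + 0.319·160.1 = 249.506 kPa

Pbub = 249.506 kPa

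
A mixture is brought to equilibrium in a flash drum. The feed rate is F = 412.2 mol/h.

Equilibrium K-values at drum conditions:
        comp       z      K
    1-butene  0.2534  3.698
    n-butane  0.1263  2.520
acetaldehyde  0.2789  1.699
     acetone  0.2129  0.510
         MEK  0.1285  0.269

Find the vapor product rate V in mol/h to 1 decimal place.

V = 344.3 mol/h

Material balance + equilibrium reduce to Σ zᵢ(Kᵢ−1)/(1+V/F(Kᵢ−1)) = 0.
Feasibility: ΣzᵢKᵢ = 1.8723, Σzᵢ/Kᵢ = 1.1779 — both > 1, two phases present.
Iterate (Newton) starting at V/F = 0.43:
  V/F = 0.4300: g = 0.31332, g' = -0.8107 → V/F = 0.8165
  V/F = 0.8165: g = 0.01634, g' = -0.8577 → V/F = 0.8355
  V/F = 0.8355: g = -0.00025, g' = -0.8849 → V/F = 0.8353
Converged at V/F = 0.8353.
Then V = V/F·F = 0.8353·412.2 = 344.3 mol/h and L = F − V = 67.9 mol/h.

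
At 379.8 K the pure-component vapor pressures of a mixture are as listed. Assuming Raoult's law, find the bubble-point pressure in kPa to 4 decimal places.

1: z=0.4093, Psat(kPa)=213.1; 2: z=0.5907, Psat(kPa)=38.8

At the bubble point ψ → 0, so ΣzᵢKᵢ = 1 with Kᵢ = Pᵢˢᵃᵗ/P ⇒ P = ΣzᵢPᵢˢᵃᵗ.
P = 0.4093·213.1 + 0.5907·38.8 = 110.1410 kPa

Pbub = 110.1410 kPa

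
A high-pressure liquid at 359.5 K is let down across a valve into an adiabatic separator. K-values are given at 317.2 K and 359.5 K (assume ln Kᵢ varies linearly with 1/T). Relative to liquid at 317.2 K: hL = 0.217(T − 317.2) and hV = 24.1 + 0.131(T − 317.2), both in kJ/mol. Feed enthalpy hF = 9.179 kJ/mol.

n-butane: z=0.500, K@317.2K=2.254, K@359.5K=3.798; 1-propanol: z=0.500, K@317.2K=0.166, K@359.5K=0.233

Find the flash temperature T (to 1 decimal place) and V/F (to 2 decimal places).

T = 327.6 K, V/F = 0.30

Adiabatic flash: solve Rachford–Rice at each trial T, then check hF = ψ·hV(T) + (1−ψ)·hL(T).
  T = 317.2 K: K = (2.254, 0.166), RR gives ψ = 0.201, H_out = 4.839 kJ/mol
  T = 359.5 K: K = (3.798, 0.233), RR gives ψ = 0.473, H_out = 18.862 kJ/mol
  T = 338.4 K: K = (2.976, 0.199), RR gives ψ = 0.371, H_out = 12.866 kJ/mol
  T = 327.8 K: K = (2.602, 0.182), RR gives ψ = 0.299, H_out = 9.238 kJ/mol
  T = 322.5 K: K = (2.424, 0.174), RR gives ψ = 0.254, H_out = 7.164 kJ/mol
  T = 325.1 K: K = (2.510, 0.178), RR gives ψ = 0.277, H_out = 8.208 kJ/mol
  T = 326.5 K: K = (2.557, 0.180), RR gives ψ = 0.289, H_out = 8.749 kJ/mol
Linear interpolation between T = 326.5 (H_out = 8.749) and T = 327.8 (H_out = 9.238) on hF = 9.179 gives T ≈ 327.6 K, at which ψ = 0.30.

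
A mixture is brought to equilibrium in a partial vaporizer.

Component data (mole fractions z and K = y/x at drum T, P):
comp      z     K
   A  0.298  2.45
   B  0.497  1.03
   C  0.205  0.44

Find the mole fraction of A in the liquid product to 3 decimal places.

Rachford–Rice: g(V/F) = Σ zᵢ(Kᵢ−1)/(1+V/F(Kᵢ−1)) = 0.
g(0) = ΣzᵢKᵢ − 1 = 0.332 and g(1) = 1 − Σzᵢ/Kᵢ = -0.070, so a root lies in (0, 1).
Newton iteration, V/F⁰ = 0.59:
  V/F = 0.590: g = 0.0761, g' = -0.326 → V/F = 0.824
  V/F = 0.824: g = -0.0016, g' = -0.352 → V/F = 0.819
Converged at V/F = 0.819.
Compositions from xᵢ = zᵢ/(1+V/F(Kᵢ−1)), yᵢ = Kᵢxᵢ:
  A: x = 0.136, y = 0.334
  B: x = 0.485, y = 0.500
  C: x = 0.379, y = 0.167

x_A = 0.136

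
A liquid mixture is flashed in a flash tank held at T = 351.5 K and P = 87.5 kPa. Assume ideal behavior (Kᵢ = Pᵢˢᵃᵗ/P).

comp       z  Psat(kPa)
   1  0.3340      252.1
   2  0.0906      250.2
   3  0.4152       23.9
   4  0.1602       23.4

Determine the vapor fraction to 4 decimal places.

ψ = 0.2762

Raoult's law: Kᵢ = Pᵢˢᵃᵗ/P = Pᵢˢᵃᵗ/87.5.
  K_1 = 252.1/87.5 = 2.881143, K_2 = 250.2/87.5 = 2.859429, K_3 = 23.9/87.5 = 0.273143, K_4 = 23.4/87.5 = 0.267429
Rachford–Rice: g(ψ) = Σ zᵢ(Kᵢ−1)/(1+ψ(Kᵢ−1)) = 0.
g(0) = ΣzᵢKᵢ − 1 = 0.3776 and g(1) = 1 − Σzᵢ/Kᵢ = -1.2667, so a root lies in (0, 1).
Newton iteration, ψ⁰ = 0.65:
  ψ = 0.6500: g = -0.43716, g' = -1.4050 → ψ = 0.3388
  ψ = 0.3388: g = -0.06945, g' = -1.0970 → ψ = 0.2755
  ψ = 0.2755: g = 0.00080, g' = -1.1276 → ψ = 0.2762
Converged at ψ = 0.2762.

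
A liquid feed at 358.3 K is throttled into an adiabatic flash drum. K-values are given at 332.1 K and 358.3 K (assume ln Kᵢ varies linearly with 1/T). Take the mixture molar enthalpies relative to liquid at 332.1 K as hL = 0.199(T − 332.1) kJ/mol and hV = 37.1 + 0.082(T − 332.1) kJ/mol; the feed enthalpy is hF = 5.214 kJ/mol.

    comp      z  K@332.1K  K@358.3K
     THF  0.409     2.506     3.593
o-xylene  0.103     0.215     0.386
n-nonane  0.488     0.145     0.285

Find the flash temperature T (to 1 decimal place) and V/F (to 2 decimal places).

Adiabatic flash: solve Rachford–Rice at each trial T, then check hF = ψ·hV(T) + (1−ψ)·hL(T).
  T = 332.1 K: K = (2.506, 0.215, 0.145), RR gives ψ = 0.093, H_out = 3.443 kJ/mol
  T = 358.3 K: K = (3.593, 0.386, 0.285), RR gives ψ = 0.358, H_out = 17.397 kJ/mol
  T = 345.2 K: K = (3.021, 0.291, 0.206), RR gives ψ = 0.232, H_out = 10.869 kJ/mol
  T = 338.6 K: K = (2.755, 0.251, 0.173), RR gives ψ = 0.166, H_out = 7.324 kJ/mol
  T = 335.4 K: K = (2.630, 0.233, 0.159), RR gives ψ = 0.131, H_out = 5.474 kJ/mol
  T = 333.8 K: K = (2.570, 0.224, 0.152), RR gives ψ = 0.113, H_out = 4.507 kJ/mol
Linear interpolation between T = 333.8 (H_out = 4.507) and T = 335.4 (H_out = 5.474) on hF = 5.214 gives T ≈ 335.0 K, at which ψ = 0.13.

T = 335.0 K, V/F = 0.13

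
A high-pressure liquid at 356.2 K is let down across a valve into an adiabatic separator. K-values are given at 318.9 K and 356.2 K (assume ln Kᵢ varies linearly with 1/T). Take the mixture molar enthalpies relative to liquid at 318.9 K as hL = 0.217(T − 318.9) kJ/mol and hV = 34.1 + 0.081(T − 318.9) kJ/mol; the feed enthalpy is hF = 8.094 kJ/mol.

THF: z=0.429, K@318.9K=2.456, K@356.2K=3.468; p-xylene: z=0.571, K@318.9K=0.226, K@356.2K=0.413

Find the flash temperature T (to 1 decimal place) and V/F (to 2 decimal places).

Adiabatic flash: solve Rachford–Rice at each trial T, then check hF = ψ·hV(T) + (1−ψ)·hL(T).
  T = 318.9 K: K = (2.456, 0.226), RR gives ψ = 0.162, H_out = 5.527 kJ/mol
  T = 356.2 K: K = (3.468, 0.413), RR gives ψ = 0.499, H_out = 22.592 kJ/mol
  T = 337.5 K: K = (2.945, 0.310), RR gives ψ = 0.329, H_out = 14.408 kJ/mol
  T = 328.2 K: K = (2.696, 0.266), RR gives ψ = 0.248, H_out = 10.158 kJ/mol
  T = 323.5 K: K = (2.574, 0.245), RR gives ψ = 0.206, H_out = 7.881 kJ/mol
  T = 325.9 K: K = (2.636, 0.256), RR gives ψ = 0.227, H_out = 9.058 kJ/mol
Linear interpolation between T = 323.5 (H_out = 7.881) and T = 325.9 (H_out = 9.058) on hF = 8.094 gives T ≈ 323.9 K, at which ψ = 0.21.

T = 323.9 K, V/F = 0.21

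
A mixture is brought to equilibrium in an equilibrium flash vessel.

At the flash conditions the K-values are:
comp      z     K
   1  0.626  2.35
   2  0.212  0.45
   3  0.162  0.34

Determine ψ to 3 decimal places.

Rachford–Rice: g(ψ) = Σ zᵢ(Kᵢ−1)/(1+ψ(Kᵢ−1)) = 0.
Feasibility: ΣzᵢKᵢ = 1.622, Σzᵢ/Kᵢ = 1.214 — both > 1, two phases present.
Iterate (Newton) starting at ψ = 0.5:
  ψ = 0.500: g = 0.1841, g' = -0.686 → ψ = 0.768
  ψ = 0.768: g = -0.0041, g' = -0.758 → ψ = 0.763
Converged at ψ = 0.763.

ψ = 0.763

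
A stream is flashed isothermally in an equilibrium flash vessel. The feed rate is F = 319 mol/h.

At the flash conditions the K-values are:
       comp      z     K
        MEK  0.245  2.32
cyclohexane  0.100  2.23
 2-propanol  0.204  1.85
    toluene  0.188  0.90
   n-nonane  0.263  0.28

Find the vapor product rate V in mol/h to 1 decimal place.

V = 197.4 mol/h

Newton iteration, V/F⁰ = 0.5:
  V/F = 0.500: g = 0.0770, g' = -0.620 → V/F = 0.624
  V/F = 0.624: g = -0.0037, g' = -0.691 → V/F = 0.619
Converged at V/F = 0.619.
Then V = V/F·F = 0.6187·319 = 197.4 mol/h and L = F − V = 121.6 mol/h.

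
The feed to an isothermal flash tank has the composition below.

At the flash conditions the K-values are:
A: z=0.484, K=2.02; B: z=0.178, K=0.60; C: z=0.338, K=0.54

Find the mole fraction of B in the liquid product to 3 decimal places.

Newton iteration, V/F⁰ = 0.5:
  V/F = 0.500: g = 0.0360, g' = -0.386 → V/F = 0.593
  V/F = 0.593: g = 0.0004, g' = -0.380 → V/F = 0.594
Converged at V/F = 0.594.
Compositions from xᵢ = zᵢ/(1+V/F(Kᵢ−1)), yᵢ = Kᵢxᵢ:
  A: x = 0.301, y = 0.609
  B: x = 0.234, y = 0.140
  C: x = 0.465, y = 0.251

x_B = 0.234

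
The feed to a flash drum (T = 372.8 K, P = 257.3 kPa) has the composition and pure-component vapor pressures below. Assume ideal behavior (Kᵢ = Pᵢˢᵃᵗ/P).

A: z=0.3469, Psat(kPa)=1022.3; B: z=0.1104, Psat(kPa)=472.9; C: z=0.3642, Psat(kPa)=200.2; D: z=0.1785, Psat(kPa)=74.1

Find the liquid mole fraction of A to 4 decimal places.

x_A = 0.1066

Raoult's law: Kᵢ = Pᵢˢᵃᵗ/P = Pᵢˢᵃᵗ/257.3.
  K_A = 1022.3/257.3 = 3.973183, K_B = 472.9/257.3 = 1.837932, K_C = 200.2/257.3 = 0.778080, K_D = 74.1/257.3 = 0.287991
Rachford–Rice: g(V/F) = Σ zᵢ(Kᵢ−1)/(1+V/F(Kᵢ−1)) = 0.
g(0) = ΣzᵢKᵢ − 1 = 0.9160 and g(1) = 1 − Σzᵢ/Kᵢ = -0.2353, so a root lies in (0, 1).
Iterate (Newton) starting at V/F = 0.5:
  V/F = 0.5000: g = 0.19171, g' = -0.7753 → V/F = 0.7473
  V/F = 0.7473: g = 0.00853, g' = -0.7638 → V/F = 0.7584
Converged at V/F = 0.7584.
Compositions from xᵢ = zᵢ/(1+V/F(Kᵢ−1)), yᵢ = Kᵢxᵢ:
  A: x = 0.1066, y = 0.4235
  B: x = 0.0675, y = 0.1241
  C: x = 0.4379, y = 0.3407
  D: x = 0.3880, y = 0.1117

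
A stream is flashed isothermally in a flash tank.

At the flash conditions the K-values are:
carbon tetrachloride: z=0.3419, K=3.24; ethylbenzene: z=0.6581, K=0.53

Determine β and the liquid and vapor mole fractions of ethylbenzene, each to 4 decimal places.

β = 0.4337, x_ethylbenzene = 0.8266, y_ethylbenzene = 0.4381

Binary case is linear: z₁(K₁−1)(1+β(K₂−1)) + z₂(K₂−1)(1+β(K₁−1)) = 0
⇒ β = [z₁(K₁−1)+z₂(K₂−1)] / [−(K₁−1)(K₂−1)] = 0.45655/1.05280 = 0.4337
Compositions from xᵢ = zᵢ/(1+β(Kᵢ−1)), yᵢ = Kᵢxᵢ:
  carbon tetrachloride: x = 0.1734, y = 0.5619
  ethylbenzene: x = 0.8266, y = 0.4381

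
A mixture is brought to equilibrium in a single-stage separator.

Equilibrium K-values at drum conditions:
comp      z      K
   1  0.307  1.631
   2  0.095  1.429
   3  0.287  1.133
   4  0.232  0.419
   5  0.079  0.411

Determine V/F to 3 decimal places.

Rachford–Rice: g(V/F) = Σ zᵢ(Kᵢ−1)/(1+V/F(Kᵢ−1)) = 0.
Check two-phase: ΣzᵢKᵢ = 1.091 > 1 and Σzᵢ/Kᵢ = 1.254 > 1, so g(0) = 0.091 > 0 and g(1) = -0.254 < 0.
Newton–Raphson from V/F = 0.58:
  V/F = 0.580: g = -0.0641, g' = -0.322 → V/F = 0.381
  V/F = 0.381: g = -0.0056, g' = -0.272 → V/F = 0.360
Converged at V/F = 0.360.

V/F = 0.360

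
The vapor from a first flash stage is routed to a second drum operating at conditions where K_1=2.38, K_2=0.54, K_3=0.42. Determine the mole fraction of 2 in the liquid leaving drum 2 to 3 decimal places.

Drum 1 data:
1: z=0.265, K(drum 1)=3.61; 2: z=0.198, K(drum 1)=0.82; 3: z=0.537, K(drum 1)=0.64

Drum 1:
Rachford–Rice: g(ψ₁) = Σ zᵢ(Kᵢ−1)/(1+ψ₁(Kᵢ−1)) = 0.
Check two-phase: ΣzᵢKᵢ = 1.463 > 1 and Σzᵢ/Kᵢ = 1.154 > 1, so g(0) = 0.463 > 0 and g(1) = -0.154 < 0.
Newton iteration, ψ₁⁰ = 0.6:
  ψ₁ = 0.600: g = -0.0170, g' = -0.395 → ψ₁ = 0.557
  ψ₁ = 0.557: g = 0.0004, g' = -0.417 → ψ₁ = 0.558
Converged at ψ₁ = 0.558.
Drum-1 compositions:
  1: x = 0.108, y = 0.389
  2: x = 0.220, y = 0.180
  3: x = 0.672, y = 0.430
Drum-2 feed = drum-1 vapor: z₂ = (0.3894, 0.1805, 0.4301).
Drum 2:
Let ψ₂ = V/F and solve Σ zᵢ(Kᵢ−1)/(1+ψ₂(Kᵢ−1)) = 0.
Check two-phase: ΣzᵢKᵢ = 1.205 > 1 and Σzᵢ/Kᵢ = 1.522 > 1, so g(0) = 0.205 > 0 and g(1) = -0.522 < 0.
Newton–Raphson from ψ₂ = 0.5:
  ψ₂ = 0.500: g = -0.1412, g' = -0.611 → ψ₂ = 0.269
  ψ₂ = 0.269: g = 0.0016, g' = -0.647 → ψ₂ = 0.271
Converged at ψ₂ = 0.271.
  1: x = 0.283, y = 0.674
  2: x = 0.206, y = 0.111
  3: x = 0.510, y = 0.214

x_2 (drum 2) = 0.206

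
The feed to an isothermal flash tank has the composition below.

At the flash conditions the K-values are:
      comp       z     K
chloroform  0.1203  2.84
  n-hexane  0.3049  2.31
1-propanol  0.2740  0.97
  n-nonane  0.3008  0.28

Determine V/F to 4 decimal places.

V/F = 0.5144

Rachford–Rice: g(V/F) = Σ zᵢ(Kᵢ−1)/(1+V/F(Kᵢ−1)) = 0.
Check two-phase: ΣzᵢKᵢ = 1.3960 > 1 and Σzᵢ/Kᵢ = 1.5311 > 1, so g(0) = 0.3960 > 0 and g(1) = -0.5311 < 0.
Newton iteration, V/F⁰ = 0.5:
  V/F = 0.5000: g = 0.00988, g' = -0.6825 → V/F = 0.5145
  V/F = 0.5145: g = -0.00004, g' = -0.6879 → V/F = 0.5144
Converged at V/F = 0.5144.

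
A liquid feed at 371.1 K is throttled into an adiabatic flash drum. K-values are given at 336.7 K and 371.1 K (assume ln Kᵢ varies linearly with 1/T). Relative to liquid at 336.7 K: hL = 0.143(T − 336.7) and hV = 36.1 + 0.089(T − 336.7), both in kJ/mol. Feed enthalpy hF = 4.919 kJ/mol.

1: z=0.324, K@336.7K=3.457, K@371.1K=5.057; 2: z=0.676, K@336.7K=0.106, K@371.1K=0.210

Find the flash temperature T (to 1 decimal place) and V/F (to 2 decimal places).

T = 342.0 K, V/F = 0.12

Adiabatic flash: solve Rachford–Rice at each trial T, then check hF = ψ·hV(T) + (1−ψ)·hL(T).
  T = 336.7 K: K = (3.457, 0.106), RR gives ψ = 0.087, H_out = 3.151 kJ/mol
  T = 371.1 K: K = (5.057, 0.210), RR gives ψ = 0.244, H_out = 13.257 kJ/mol
  T = 353.9 K: K = (4.220, 0.152), RR gives ψ = 0.172, H_out = 8.509 kJ/mol
  T = 345.3 K: K = (3.829, 0.127), RR gives ψ = 0.132, H_out = 5.946 kJ/mol
  T = 341.0 K: K = (3.641, 0.116), RR gives ψ = 0.111, H_out = 4.584 kJ/mol
  T = 343.1 K: K = (3.732, 0.122), RR gives ψ = 0.121, H_out = 5.257 kJ/mol
Linear interpolation between T = 341.0 (H_out = 4.584) and T = 343.1 (H_out = 5.257) on hF = 4.919 gives T ≈ 342.0 K, at which ψ = 0.12.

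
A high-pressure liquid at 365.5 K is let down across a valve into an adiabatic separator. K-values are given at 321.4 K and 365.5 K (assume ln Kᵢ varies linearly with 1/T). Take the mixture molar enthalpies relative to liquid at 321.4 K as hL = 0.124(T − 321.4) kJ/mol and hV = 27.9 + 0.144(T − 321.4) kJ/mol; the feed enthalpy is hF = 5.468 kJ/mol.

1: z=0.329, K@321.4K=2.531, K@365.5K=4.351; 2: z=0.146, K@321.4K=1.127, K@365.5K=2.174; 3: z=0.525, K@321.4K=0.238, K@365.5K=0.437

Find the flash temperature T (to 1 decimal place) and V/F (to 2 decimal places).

Adiabatic flash: solve Rachford–Rice at each trial T, then check hF = ψ·hV(T) + (1−ψ)·hL(T).
  T = 321.4 K: K = (2.531, 1.127, 0.238), RR gives ψ = 0.124, H_out = 3.453 kJ/mol
  T = 365.5 K: K = (4.351, 2.174, 0.437), RR gives ψ = 0.624, H_out = 23.427 kJ/mol
  T = 343.4 K: K = (3.375, 1.597, 0.329), RR gives ψ = 0.389, H_out = 13.747 kJ/mol
  T = 332.4 K: K = (2.936, 1.350, 0.281), RR gives ψ = 0.267, H_out = 8.861 kJ/mol
  T = 326.9 K: K = (2.730, 1.235, 0.259), RR gives ψ = 0.199, H_out = 6.252 kJ/mol
  T = 324.1 K: K = (2.627, 1.179, 0.248), RR gives ψ = 0.162, H_out = 4.855 kJ/mol
  T = 325.5 K: K = (2.678, 1.207, 0.254), RR gives ψ = 0.181, H_out = 5.560 kJ/mol
Linear interpolation between T = 324.1 (H_out = 4.855) and T = 325.5 (H_out = 5.560) on hF = 5.468 gives T ≈ 325.3 K, at which ψ = 0.18.

T = 325.3 K, V/F = 0.18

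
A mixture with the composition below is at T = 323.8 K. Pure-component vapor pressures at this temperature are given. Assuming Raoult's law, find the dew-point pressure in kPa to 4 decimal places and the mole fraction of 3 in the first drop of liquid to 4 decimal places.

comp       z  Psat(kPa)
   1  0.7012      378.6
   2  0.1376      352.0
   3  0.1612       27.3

At the dew point ψ → 1, so Σzᵢ/Kᵢ = 1 with Kᵢ = Pᵢˢᵃᵗ/P ⇒ 1/P = Σzᵢ/Pᵢˢᵃᵗ.
1/P = 0.7012/378.6 + 0.1376/352.0 + 0.1612/27.3 = 0.0081478 ⇒ P = 122.7332 kPa
xᵢ = zᵢP/Pᵢˢᵃᵗ ⇒ x_3 = 0.1612·122.7332/27.3 = 0.7247

Pdew = 122.7332 kPa, x_3 = 0.7247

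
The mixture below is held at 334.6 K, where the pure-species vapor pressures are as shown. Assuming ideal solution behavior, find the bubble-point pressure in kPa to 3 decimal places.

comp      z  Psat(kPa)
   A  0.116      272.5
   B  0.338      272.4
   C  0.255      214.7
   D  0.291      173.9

At the bubble point ψ → 0, so ΣzᵢKᵢ = 1 with Kᵢ = Pᵢˢᵃᵗ/P ⇒ P = ΣzᵢPᵢˢᵃᵗ.
P = 0.116·272.5 + 0.338·272.4 + 0.255·214.7 + 0.291·173.9 = 229.035 kPa

Pbub = 229.035 kPa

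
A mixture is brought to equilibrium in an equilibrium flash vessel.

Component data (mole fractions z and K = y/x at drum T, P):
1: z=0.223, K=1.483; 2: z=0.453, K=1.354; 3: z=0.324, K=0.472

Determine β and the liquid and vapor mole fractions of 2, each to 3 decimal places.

Newton–Raphson from β = 0.5:
  β = 0.500: g = -0.0094, g' = -0.241 → β = 0.461
  β = 0.461: g = -0.0001, g' = -0.235 → β = 0.460
Converged at β = 0.460.
Compositions from xᵢ = zᵢ/(1+β(Kᵢ−1)), yᵢ = Kᵢxᵢ:
  1: x = 0.182, y = 0.271
  2: x = 0.390, y = 0.527
  3: x = 0.428, y = 0.202

β = 0.460, x_2 = 0.390, y_2 = 0.527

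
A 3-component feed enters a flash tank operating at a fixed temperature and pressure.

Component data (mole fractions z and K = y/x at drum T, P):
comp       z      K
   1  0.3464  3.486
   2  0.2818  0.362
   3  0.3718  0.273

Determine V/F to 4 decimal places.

V/F = 0.2397

Material balance + equilibrium reduce to Σ zᵢ(Kᵢ−1)/(1+V/F(Kᵢ−1)) = 0.
Check two-phase: ΣzᵢKᵢ = 1.4111 > 1 and Σzᵢ/Kᵢ = 2.2397 > 1, so g(0) = 0.4111 > 0 and g(1) = -1.2397 < 0.
Iterate (Newton) starting at V/F = 0.5:
  V/F = 0.5000: g = -0.30474, g' = -1.1579 → V/F = 0.2368
  V/F = 0.2368: g = 0.00374, g' = -1.2941 → V/F = 0.2397
Converged at V/F = 0.2397.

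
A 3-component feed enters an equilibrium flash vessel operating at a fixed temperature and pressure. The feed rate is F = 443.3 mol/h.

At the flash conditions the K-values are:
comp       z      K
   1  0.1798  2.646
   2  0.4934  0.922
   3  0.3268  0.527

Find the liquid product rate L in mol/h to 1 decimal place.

Material balance + equilibrium reduce to Σ zᵢ(Kᵢ−1)/(1+ψ(Kᵢ−1)) = 0.
Feasibility: ΣzᵢKᵢ = 1.1029, Σzᵢ/Kᵢ = 1.2232 — both > 1, two phases present.
Iterate (Newton) starting at ψ = 0.5:
  ψ = 0.5000: g = -0.08016, g' = -0.2753 → ψ = 0.2088
  ψ = 0.2088: g = 0.00962, g' = -0.3629 → ψ = 0.2353
  ψ = 0.2353: g = 0.00019, g' = -0.3488 → ψ = 0.2358
Converged at ψ = 0.2358.
Then V = ψ·F = 0.2358·443.3 = 104.5 mol/h and L = F − V = 338.8 mol/h.

L = 338.8 mol/h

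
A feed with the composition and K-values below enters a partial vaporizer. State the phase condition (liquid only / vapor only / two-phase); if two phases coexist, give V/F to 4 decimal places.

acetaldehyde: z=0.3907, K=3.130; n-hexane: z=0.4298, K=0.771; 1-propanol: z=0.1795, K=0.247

two-phase, V/F = 0.6065

ΣzᵢKᵢ = 1.5986; Σzᵢ/Kᵢ = 1.4090.
Both exceed 1, so a two-phase solution exists.
Rachford–Rice: g(ψ) = Σ zᵢ(Kᵢ−1)/(1+ψ(Kᵢ−1)) = 0.
Iterate (Newton) starting at ψ = 0.33:
  ψ = 0.3300: g = 0.20236, g' = -0.8178 → ψ = 0.5774
  ψ = 0.5774: g = 0.02062, g' = -0.7050 → ψ = 0.6067
  ψ = 0.6067: g = -0.00010, g' = -0.7127 → ψ = 0.6065
Converged at ψ = 0.6065.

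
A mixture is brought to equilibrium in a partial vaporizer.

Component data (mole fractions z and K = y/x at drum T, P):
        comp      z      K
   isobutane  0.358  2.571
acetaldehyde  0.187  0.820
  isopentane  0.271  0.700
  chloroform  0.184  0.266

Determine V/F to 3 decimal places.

Material balance + equilibrium reduce to Σ zᵢ(Kᵢ−1)/(1+V/F(Kᵢ−1)) = 0.
Feasibility: ΣzᵢKᵢ = 1.312, Σzᵢ/Kᵢ = 1.446 — both > 1, two phases present.
Newton–Raphson from V/F = 0.42:
  V/F = 0.420: g = 0.0142, g' = -0.567 → V/F = 0.445
Converged at V/F = 0.445.

V/F = 0.445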